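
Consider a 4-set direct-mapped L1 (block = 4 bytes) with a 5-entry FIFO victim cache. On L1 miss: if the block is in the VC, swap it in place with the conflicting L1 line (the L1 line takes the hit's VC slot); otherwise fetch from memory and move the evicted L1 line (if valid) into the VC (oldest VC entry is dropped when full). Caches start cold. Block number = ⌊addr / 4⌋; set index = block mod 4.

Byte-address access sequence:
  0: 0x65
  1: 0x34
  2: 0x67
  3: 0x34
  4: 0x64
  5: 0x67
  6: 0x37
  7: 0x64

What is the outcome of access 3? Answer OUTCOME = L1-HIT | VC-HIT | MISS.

#0 0x65→b25/s1 MISS; vc=[]
#1 0x34→b13/s1 MISS; vc=[25]
#2 0x67→b25/s1 VC-HIT; vc=[13]
#3 0x34→b13/s1 VC-HIT; vc=[25]
#4 0x64→b25/s1 VC-HIT; vc=[13]
#5 0x67→b25/s1 L1-HIT; vc=[13]
#6 0x37→b13/s1 VC-HIT; vc=[25]
#7 0x64→b25/s1 VC-HIT; vc=[13]

OUTCOME = VC-HIT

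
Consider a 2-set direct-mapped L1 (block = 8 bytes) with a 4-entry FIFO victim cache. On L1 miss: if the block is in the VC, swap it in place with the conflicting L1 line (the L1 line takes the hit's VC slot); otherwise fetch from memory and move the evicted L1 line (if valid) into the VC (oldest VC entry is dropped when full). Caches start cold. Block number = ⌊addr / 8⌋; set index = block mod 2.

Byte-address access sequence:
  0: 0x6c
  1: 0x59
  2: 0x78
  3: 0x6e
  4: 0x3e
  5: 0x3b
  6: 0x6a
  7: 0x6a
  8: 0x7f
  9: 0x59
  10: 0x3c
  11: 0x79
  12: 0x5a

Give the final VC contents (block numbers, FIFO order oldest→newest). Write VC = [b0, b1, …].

VC = [13, 7, 15]

  [0] addr=0x6c blk=13 s=1: MISS | VC []
  [1] addr=0x59 blk=11 s=1: MISS | VC [13]
  [2] addr=0x78 blk=15 s=1: MISS | VC [13, 11]
  [3] addr=0x6e blk=13 s=1: VC-HIT | VC [15, 11]
  [4] addr=0x3e blk=7 s=1: MISS | VC [15, 11, 13]
  [5] addr=0x3b blk=7 s=1: L1-HIT | VC [15, 11, 13]
  [6] addr=0x6a blk=13 s=1: VC-HIT | VC [15, 11, 7]
  [7] addr=0x6a blk=13 s=1: L1-HIT | VC [15, 11, 7]
  [8] addr=0x7f blk=15 s=1: VC-HIT | VC [13, 11, 7]
  [9] addr=0x59 blk=11 s=1: VC-HIT | VC [13, 15, 7]
  [10] addr=0x3c blk=7 s=1: VC-HIT | VC [13, 15, 11]
  [11] addr=0x79 blk=15 s=1: VC-HIT | VC [13, 7, 11]
  [12] addr=0x5a blk=11 s=1: VC-HIT | VC [13, 7, 15]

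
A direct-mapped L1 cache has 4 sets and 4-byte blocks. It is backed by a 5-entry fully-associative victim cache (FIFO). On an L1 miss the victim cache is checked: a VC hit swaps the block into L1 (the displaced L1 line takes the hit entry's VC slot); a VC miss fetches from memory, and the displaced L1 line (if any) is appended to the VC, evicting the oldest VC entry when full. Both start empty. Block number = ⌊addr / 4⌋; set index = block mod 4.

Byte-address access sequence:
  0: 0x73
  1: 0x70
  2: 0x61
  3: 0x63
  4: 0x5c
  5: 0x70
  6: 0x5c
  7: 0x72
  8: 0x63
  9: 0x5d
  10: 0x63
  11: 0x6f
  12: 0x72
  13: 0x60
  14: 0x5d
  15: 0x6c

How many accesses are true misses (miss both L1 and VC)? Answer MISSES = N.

MISSES = 4

#0 0x73→b28/s0 MISS; vc=[]
#1 0x70→b28/s0 L1-HIT; vc=[]
#2 0x61→b24/s0 MISS; vc=[28]
#3 0x63→b24/s0 L1-HIT; vc=[28]
#4 0x5c→b23/s3 MISS; vc=[28]
#5 0x70→b28/s0 VC-HIT; vc=[24]
#6 0x5c→b23/s3 L1-HIT; vc=[24]
#7 0x72→b28/s0 L1-HIT; vc=[24]
#8 0x63→b24/s0 VC-HIT; vc=[28]
#9 0x5d→b23/s3 L1-HIT; vc=[28]
#10 0x63→b24/s0 L1-HIT; vc=[28]
#11 0x6f→b27/s3 MISS; vc=[28,23]
#12 0x72→b28/s0 VC-HIT; vc=[24,23]
#13 0x60→b24/s0 VC-HIT; vc=[28,23]
#14 0x5d→b23/s3 VC-HIT; vc=[28,27]
#15 0x6c→b27/s3 VC-HIT; vc=[28,23]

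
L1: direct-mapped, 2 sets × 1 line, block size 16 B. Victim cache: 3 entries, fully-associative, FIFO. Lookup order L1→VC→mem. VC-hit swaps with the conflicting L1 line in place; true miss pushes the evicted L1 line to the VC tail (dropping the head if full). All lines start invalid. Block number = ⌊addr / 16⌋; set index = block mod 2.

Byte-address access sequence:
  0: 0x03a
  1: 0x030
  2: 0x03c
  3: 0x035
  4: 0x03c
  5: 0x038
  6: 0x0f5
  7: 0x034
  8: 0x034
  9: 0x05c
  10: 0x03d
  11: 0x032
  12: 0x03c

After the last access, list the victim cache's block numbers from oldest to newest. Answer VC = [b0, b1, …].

VC = [15, 5]

  [0] addr=0x3a blk=3 s=1: MISS | VC []
  [1] addr=0x30 blk=3 s=1: L1-HIT | VC []
  [2] addr=0x3c blk=3 s=1: L1-HIT | VC []
  [3] addr=0x35 blk=3 s=1: L1-HIT | VC []
  [4] addr=0x3c blk=3 s=1: L1-HIT | VC []
  [5] addr=0x38 blk=3 s=1: L1-HIT | VC []
  [6] addr=0xf5 blk=15 s=1: MISS | VC [3]
  [7] addr=0x34 blk=3 s=1: VC-HIT | VC [15]
  [8] addr=0x34 blk=3 s=1: L1-HIT | VC [15]
  [9] addr=0x5c blk=5 s=1: MISS | VC [15, 3]
  [10] addr=0x3d blk=3 s=1: VC-HIT | VC [15, 5]
  [11] addr=0x32 blk=3 s=1: L1-HIT | VC [15, 5]
  [12] addr=0x3c blk=3 s=1: L1-HIT | VC [15, 5]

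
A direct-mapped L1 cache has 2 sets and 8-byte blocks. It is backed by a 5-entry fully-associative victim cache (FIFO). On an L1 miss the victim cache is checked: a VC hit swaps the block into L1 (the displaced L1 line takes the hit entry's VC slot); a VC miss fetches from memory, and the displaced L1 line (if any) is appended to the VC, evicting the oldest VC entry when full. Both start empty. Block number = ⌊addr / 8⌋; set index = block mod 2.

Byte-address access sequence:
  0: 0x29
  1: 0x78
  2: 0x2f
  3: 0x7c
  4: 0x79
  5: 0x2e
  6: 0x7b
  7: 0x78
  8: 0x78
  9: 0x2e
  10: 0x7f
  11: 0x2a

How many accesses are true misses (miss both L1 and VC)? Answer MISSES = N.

#0 0x29→b5/s1 MISS; vc=[]
#1 0x78→b15/s1 MISS; vc=[5]
#2 0x2f→b5/s1 VC-HIT; vc=[15]
#3 0x7c→b15/s1 VC-HIT; vc=[5]
#4 0x79→b15/s1 L1-HIT; vc=[5]
#5 0x2e→b5/s1 VC-HIT; vc=[15]
#6 0x7b→b15/s1 VC-HIT; vc=[5]
#7 0x78→b15/s1 L1-HIT; vc=[5]
#8 0x78→b15/s1 L1-HIT; vc=[5]
#9 0x2e→b5/s1 VC-HIT; vc=[15]
#10 0x7f→b15/s1 VC-HIT; vc=[5]
#11 0x2a→b5/s1 VC-HIT; vc=[15]

MISSES = 2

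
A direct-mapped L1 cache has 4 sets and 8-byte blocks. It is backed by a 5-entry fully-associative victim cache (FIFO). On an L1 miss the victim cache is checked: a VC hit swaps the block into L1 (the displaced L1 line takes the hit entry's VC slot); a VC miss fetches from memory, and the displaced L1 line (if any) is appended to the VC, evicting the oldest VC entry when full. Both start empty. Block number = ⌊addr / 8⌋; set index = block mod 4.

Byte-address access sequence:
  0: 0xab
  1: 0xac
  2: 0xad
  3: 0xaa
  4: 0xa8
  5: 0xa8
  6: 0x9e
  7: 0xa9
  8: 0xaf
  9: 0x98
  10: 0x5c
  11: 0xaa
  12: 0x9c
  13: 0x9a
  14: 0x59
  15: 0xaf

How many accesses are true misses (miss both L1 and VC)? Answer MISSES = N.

MISSES = 3

0: 0xab (blk 21, set 1) → MISS  vc=[]
1: 0xac (blk 21, set 1) → L1-HIT  vc=[]
2: 0xad (blk 21, set 1) → L1-HIT  vc=[]
3: 0xaa (blk 21, set 1) → L1-HIT  vc=[]
4: 0xa8 (blk 21, set 1) → L1-HIT  vc=[]
5: 0xa8 (blk 21, set 1) → L1-HIT  vc=[]
6: 0x9e (blk 19, set 3) → MISS  vc=[]
7: 0xa9 (blk 21, set 1) → L1-HIT  vc=[]
8: 0xaf (blk 21, set 1) → L1-HIT  vc=[]
9: 0x98 (blk 19, set 3) → L1-HIT  vc=[]
10: 0x5c (blk 11, set 3) → MISS  vc=[19]
11: 0xaa (blk 21, set 1) → L1-HIT  vc=[19]
12: 0x9c (blk 19, set 3) → VC-HIT  vc=[11]
13: 0x9a (blk 19, set 3) → L1-HIT  vc=[11]
14: 0x59 (blk 11, set 3) → VC-HIT  vc=[19]
15: 0xaf (blk 21, set 1) → L1-HIT  vc=[19]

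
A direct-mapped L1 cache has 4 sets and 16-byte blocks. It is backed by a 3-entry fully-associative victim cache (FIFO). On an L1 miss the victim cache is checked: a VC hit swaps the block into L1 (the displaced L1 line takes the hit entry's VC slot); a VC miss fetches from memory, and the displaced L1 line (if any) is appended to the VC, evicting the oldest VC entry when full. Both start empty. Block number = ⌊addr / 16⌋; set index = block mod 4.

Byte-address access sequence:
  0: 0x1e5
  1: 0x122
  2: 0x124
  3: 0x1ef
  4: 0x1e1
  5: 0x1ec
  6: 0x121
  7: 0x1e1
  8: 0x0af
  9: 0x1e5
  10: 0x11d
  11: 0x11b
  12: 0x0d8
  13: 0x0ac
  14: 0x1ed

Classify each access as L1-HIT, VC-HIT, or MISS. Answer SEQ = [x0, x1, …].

0: 0x1e5 (blk 30, set 2) → MISS  vc=[]
1: 0x122 (blk 18, set 2) → MISS  vc=[30]
2: 0x124 (blk 18, set 2) → L1-HIT  vc=[30]
3: 0x1ef (blk 30, set 2) → VC-HIT  vc=[18]
4: 0x1e1 (blk 30, set 2) → L1-HIT  vc=[18]
5: 0x1ec (blk 30, set 2) → L1-HIT  vc=[18]
6: 0x121 (blk 18, set 2) → VC-HIT  vc=[30]
7: 0x1e1 (blk 30, set 2) → VC-HIT  vc=[18]
8: 0xaf (blk 10, set 2) → MISS  vc=[18, 30]
9: 0x1e5 (blk 30, set 2) → VC-HIT  vc=[18, 10]
10: 0x11d (blk 17, set 1) → MISS  vc=[18, 10]
11: 0x11b (blk 17, set 1) → L1-HIT  vc=[18, 10]
12: 0xd8 (blk 13, set 1) → MISS  vc=[18, 10, 17]
13: 0xac (blk 10, set 2) → VC-HIT  vc=[18, 30, 17]
14: 0x1ed (blk 30, set 2) → VC-HIT  vc=[18, 10, 17]

SEQ = [MISS, MISS, L1-HIT, VC-HIT, L1-HIT, L1-HIT, VC-HIT, VC-HIT, MISS, VC-HIT, MISS, L1-HIT, MISS, VC-HIT, VC-HIT]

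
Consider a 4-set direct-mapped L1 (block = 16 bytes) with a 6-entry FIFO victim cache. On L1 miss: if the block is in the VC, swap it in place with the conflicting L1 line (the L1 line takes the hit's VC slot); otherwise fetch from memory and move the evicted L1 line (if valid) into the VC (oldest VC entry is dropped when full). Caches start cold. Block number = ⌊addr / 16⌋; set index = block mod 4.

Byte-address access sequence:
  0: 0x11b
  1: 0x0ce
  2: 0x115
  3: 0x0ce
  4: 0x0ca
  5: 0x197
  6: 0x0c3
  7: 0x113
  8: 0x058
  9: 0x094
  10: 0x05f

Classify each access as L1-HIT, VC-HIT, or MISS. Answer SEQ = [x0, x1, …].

SEQ = [MISS, MISS, L1-HIT, L1-HIT, L1-HIT, MISS, L1-HIT, VC-HIT, MISS, MISS, VC-HIT]

  [0] addr=0x11b blk=17 s=1: MISS | VC []
  [1] addr=0xce blk=12 s=0: MISS | VC []
  [2] addr=0x115 blk=17 s=1: L1-HIT | VC []
  [3] addr=0xce blk=12 s=0: L1-HIT | VC []
  [4] addr=0xca blk=12 s=0: L1-HIT | VC []
  [5] addr=0x197 blk=25 s=1: MISS | VC [17]
  [6] addr=0xc3 blk=12 s=0: L1-HIT | VC [17]
  [7] addr=0x113 blk=17 s=1: VC-HIT | VC [25]
  [8] addr=0x58 blk=5 s=1: MISS | VC [25, 17]
  [9] addr=0x94 blk=9 s=1: MISS | VC [25, 17, 5]
  [10] addr=0x5f blk=5 s=1: VC-HIT | VC [25, 17, 9]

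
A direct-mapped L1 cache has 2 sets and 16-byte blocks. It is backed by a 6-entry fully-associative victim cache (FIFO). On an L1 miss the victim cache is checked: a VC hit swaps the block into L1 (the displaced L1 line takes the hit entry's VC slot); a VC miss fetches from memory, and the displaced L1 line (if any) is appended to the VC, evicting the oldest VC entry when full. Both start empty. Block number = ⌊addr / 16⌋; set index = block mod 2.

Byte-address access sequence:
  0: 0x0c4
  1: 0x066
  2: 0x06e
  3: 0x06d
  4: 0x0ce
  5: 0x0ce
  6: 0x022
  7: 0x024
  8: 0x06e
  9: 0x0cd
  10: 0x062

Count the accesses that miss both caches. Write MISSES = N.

0: 0xc4 (blk 12, set 0) → MISS  vc=[]
1: 0x66 (blk 6, set 0) → MISS  vc=[12]
2: 0x6e (blk 6, set 0) → L1-HIT  vc=[12]
3: 0x6d (blk 6, set 0) → L1-HIT  vc=[12]
4: 0xce (blk 12, set 0) → VC-HIT  vc=[6]
5: 0xce (blk 12, set 0) → L1-HIT  vc=[6]
6: 0x22 (blk 2, set 0) → MISS  vc=[6, 12]
7: 0x24 (blk 2, set 0) → L1-HIT  vc=[6, 12]
8: 0x6e (blk 6, set 0) → VC-HIT  vc=[2, 12]
9: 0xcd (blk 12, set 0) → VC-HIT  vc=[2, 6]
10: 0x62 (blk 6, set 0) → VC-HIT  vc=[2, 12]

MISSES = 3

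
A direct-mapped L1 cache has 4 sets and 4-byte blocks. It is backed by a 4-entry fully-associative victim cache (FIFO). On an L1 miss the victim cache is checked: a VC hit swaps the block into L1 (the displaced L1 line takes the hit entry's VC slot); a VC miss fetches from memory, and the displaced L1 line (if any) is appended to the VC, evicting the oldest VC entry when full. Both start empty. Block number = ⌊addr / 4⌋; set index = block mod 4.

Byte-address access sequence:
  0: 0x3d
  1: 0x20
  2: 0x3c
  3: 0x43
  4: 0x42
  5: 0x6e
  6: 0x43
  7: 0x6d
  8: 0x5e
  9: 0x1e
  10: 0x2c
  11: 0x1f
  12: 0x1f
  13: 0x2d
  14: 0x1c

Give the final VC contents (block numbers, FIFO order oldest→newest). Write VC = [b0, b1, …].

0: 0x3d (blk 15, set 3) → MISS  vc=[]
1: 0x20 (blk 8, set 0) → MISS  vc=[]
2: 0x3c (blk 15, set 3) → L1-HIT  vc=[]
3: 0x43 (blk 16, set 0) → MISS  vc=[8]
4: 0x42 (blk 16, set 0) → L1-HIT  vc=[8]
5: 0x6e (blk 27, set 3) → MISS  vc=[8, 15]
6: 0x43 (blk 16, set 0) → L1-HIT  vc=[8, 15]
7: 0x6d (blk 27, set 3) → L1-HIT  vc=[8, 15]
8: 0x5e (blk 23, set 3) → MISS  vc=[8, 15, 27]
9: 0x1e (blk 7, set 3) → MISS  vc=[8, 15, 27, 23]
10: 0x2c (blk 11, set 3) → MISS  vc=[15, 27, 23, 7]
11: 0x1f (blk 7, set 3) → VC-HIT  vc=[15, 27, 23, 11]
12: 0x1f (blk 7, set 3) → L1-HIT  vc=[15, 27, 23, 11]
13: 0x2d (blk 11, set 3) → VC-HIT  vc=[15, 27, 23, 7]
14: 0x1c (blk 7, set 3) → VC-HIT  vc=[15, 27, 23, 11]

VC = [15, 27, 23, 11]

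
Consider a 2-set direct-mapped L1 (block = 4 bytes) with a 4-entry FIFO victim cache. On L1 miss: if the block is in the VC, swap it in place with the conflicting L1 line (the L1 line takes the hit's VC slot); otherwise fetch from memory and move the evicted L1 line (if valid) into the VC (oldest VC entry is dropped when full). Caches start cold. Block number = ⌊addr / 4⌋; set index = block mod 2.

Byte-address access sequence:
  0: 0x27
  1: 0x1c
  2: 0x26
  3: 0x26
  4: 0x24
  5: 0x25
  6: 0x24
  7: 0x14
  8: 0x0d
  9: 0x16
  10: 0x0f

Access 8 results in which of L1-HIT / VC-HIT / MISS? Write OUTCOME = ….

0: 0x27 (blk 9, set 1) → MISS  vc=[]
1: 0x1c (blk 7, set 1) → MISS  vc=[9]
2: 0x26 (blk 9, set 1) → VC-HIT  vc=[7]
3: 0x26 (blk 9, set 1) → L1-HIT  vc=[7]
4: 0x24 (blk 9, set 1) → L1-HIT  vc=[7]
5: 0x25 (blk 9, set 1) → L1-HIT  vc=[7]
6: 0x24 (blk 9, set 1) → L1-HIT  vc=[7]
7: 0x14 (blk 5, set 1) → MISS  vc=[7, 9]
8: 0xd (blk 3, set 1) → MISS  vc=[7, 9, 5]
9: 0x16 (blk 5, set 1) → VC-HIT  vc=[7, 9, 3]
10: 0xf (blk 3, set 1) → VC-HIT  vc=[7, 9, 5]

OUTCOME = MISS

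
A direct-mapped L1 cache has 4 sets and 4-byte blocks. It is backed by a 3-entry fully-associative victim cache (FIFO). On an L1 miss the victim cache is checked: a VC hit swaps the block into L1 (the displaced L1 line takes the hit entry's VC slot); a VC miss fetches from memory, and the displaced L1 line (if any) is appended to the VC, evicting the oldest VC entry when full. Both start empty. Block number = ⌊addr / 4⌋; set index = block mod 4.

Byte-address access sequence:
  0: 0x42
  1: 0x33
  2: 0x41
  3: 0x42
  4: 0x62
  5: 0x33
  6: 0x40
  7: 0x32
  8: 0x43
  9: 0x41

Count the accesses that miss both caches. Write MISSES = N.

MISSES = 3

  [0] addr=0x42 blk=16 s=0: MISS | VC []
  [1] addr=0x33 blk=12 s=0: MISS | VC [16]
  [2] addr=0x41 blk=16 s=0: VC-HIT | VC [12]
  [3] addr=0x42 blk=16 s=0: L1-HIT | VC [12]
  [4] addr=0x62 blk=24 s=0: MISS | VC [12, 16]
  [5] addr=0x33 blk=12 s=0: VC-HIT | VC [24, 16]
  [6] addr=0x40 blk=16 s=0: VC-HIT | VC [24, 12]
  [7] addr=0x32 blk=12 s=0: VC-HIT | VC [24, 16]
  [8] addr=0x43 blk=16 s=0: VC-HIT | VC [24, 12]
  [9] addr=0x41 blk=16 s=0: L1-HIT | VC [24, 12]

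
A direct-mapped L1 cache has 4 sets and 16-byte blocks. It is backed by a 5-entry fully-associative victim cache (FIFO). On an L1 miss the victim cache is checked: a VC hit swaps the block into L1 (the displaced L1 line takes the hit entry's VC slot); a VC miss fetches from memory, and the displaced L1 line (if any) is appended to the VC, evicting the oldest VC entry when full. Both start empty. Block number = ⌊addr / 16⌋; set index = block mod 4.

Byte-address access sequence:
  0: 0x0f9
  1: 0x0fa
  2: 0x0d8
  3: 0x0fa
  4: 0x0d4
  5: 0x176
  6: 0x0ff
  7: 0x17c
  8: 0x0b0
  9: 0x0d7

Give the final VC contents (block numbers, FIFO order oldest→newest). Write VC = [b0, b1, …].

#0 0xf9→b15/s3 MISS; vc=[]
#1 0xfa→b15/s3 L1-HIT; vc=[]
#2 0xd8→b13/s1 MISS; vc=[]
#3 0xfa→b15/s3 L1-HIT; vc=[]
#4 0xd4→b13/s1 L1-HIT; vc=[]
#5 0x176→b23/s3 MISS; vc=[15]
#6 0xff→b15/s3 VC-HIT; vc=[23]
#7 0x17c→b23/s3 VC-HIT; vc=[15]
#8 0xb0→b11/s3 MISS; vc=[15,23]
#9 0xd7→b13/s1 L1-HIT; vc=[15,23]

VC = [15, 23]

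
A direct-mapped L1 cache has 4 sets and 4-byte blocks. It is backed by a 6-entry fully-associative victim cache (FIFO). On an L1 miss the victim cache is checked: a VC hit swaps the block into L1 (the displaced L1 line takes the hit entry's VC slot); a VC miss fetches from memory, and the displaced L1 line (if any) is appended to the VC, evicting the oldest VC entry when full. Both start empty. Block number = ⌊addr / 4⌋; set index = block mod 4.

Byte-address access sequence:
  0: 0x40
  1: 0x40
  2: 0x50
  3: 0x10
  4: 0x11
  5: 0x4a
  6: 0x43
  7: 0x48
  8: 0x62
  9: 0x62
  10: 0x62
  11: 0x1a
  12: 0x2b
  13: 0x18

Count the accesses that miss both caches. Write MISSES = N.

MISSES = 7

#0 0x40→b16/s0 MISS; vc=[]
#1 0x40→b16/s0 L1-HIT; vc=[]
#2 0x50→b20/s0 MISS; vc=[16]
#3 0x10→b4/s0 MISS; vc=[16,20]
#4 0x11→b4/s0 L1-HIT; vc=[16,20]
#5 0x4a→b18/s2 MISS; vc=[16,20]
#6 0x43→b16/s0 VC-HIT; vc=[4,20]
#7 0x48→b18/s2 L1-HIT; vc=[4,20]
#8 0x62→b24/s0 MISS; vc=[4,20,16]
#9 0x62→b24/s0 L1-HIT; vc=[4,20,16]
#10 0x62→b24/s0 L1-HIT; vc=[4,20,16]
#11 0x1a→b6/s2 MISS; vc=[4,20,16,18]
#12 0x2b→b10/s2 MISS; vc=[4,20,16,18,6]
#13 0x18→b6/s2 VC-HIT; vc=[4,20,16,18,10]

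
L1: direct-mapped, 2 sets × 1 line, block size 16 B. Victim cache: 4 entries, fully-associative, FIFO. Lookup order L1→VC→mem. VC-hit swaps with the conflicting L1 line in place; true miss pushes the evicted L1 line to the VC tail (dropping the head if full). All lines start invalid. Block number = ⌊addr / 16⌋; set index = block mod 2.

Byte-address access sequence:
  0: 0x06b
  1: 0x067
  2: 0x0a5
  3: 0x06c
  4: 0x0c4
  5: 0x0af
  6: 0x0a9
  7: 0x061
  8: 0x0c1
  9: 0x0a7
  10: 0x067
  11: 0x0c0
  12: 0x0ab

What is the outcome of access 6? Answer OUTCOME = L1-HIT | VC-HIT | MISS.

  [0] addr=0x6b blk=6 s=0: MISS | VC []
  [1] addr=0x67 blk=6 s=0: L1-HIT | VC []
  [2] addr=0xa5 blk=10 s=0: MISS | VC [6]
  [3] addr=0x6c blk=6 s=0: VC-HIT | VC [10]
  [4] addr=0xc4 blk=12 s=0: MISS | VC [10, 6]
  [5] addr=0xaf blk=10 s=0: VC-HIT | VC [12, 6]
  [6] addr=0xa9 blk=10 s=0: L1-HIT | VC [12, 6]
  [7] addr=0x61 blk=6 s=0: VC-HIT | VC [12, 10]
  [8] addr=0xc1 blk=12 s=0: VC-HIT | VC [6, 10]
  [9] addr=0xa7 blk=10 s=0: VC-HIT | VC [6, 12]
  [10] addr=0x67 blk=6 s=0: VC-HIT | VC [10, 12]
  [11] addr=0xc0 blk=12 s=0: VC-HIT | VC [10, 6]
  [12] addr=0xab blk=10 s=0: VC-HIT | VC [12, 6]

OUTCOME = L1-HIT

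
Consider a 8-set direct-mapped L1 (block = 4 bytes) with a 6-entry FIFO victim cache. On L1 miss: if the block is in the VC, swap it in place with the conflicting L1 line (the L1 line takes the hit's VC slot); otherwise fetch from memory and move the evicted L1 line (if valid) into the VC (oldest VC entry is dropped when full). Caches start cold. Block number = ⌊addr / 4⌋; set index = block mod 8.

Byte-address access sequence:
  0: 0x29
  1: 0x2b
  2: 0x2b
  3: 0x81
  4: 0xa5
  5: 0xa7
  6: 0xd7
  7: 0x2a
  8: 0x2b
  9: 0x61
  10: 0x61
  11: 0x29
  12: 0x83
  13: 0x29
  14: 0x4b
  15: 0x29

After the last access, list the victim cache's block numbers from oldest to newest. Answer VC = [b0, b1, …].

VC = [24, 18]

0: 0x29 (blk 10, set 2) → MISS  vc=[]
1: 0x2b (blk 10, set 2) → L1-HIT  vc=[]
2: 0x2b (blk 10, set 2) → L1-HIT  vc=[]
3: 0x81 (blk 32, set 0) → MISS  vc=[]
4: 0xa5 (blk 41, set 1) → MISS  vc=[]
5: 0xa7 (blk 41, set 1) → L1-HIT  vc=[]
6: 0xd7 (blk 53, set 5) → MISS  vc=[]
7: 0x2a (blk 10, set 2) → L1-HIT  vc=[]
8: 0x2b (blk 10, set 2) → L1-HIT  vc=[]
9: 0x61 (blk 24, set 0) → MISS  vc=[32]
10: 0x61 (blk 24, set 0) → L1-HIT  vc=[32]
11: 0x29 (blk 10, set 2) → L1-HIT  vc=[32]
12: 0x83 (blk 32, set 0) → VC-HIT  vc=[24]
13: 0x29 (blk 10, set 2) → L1-HIT  vc=[24]
14: 0x4b (blk 18, set 2) → MISS  vc=[24, 10]
15: 0x29 (blk 10, set 2) → VC-HIT  vc=[24, 18]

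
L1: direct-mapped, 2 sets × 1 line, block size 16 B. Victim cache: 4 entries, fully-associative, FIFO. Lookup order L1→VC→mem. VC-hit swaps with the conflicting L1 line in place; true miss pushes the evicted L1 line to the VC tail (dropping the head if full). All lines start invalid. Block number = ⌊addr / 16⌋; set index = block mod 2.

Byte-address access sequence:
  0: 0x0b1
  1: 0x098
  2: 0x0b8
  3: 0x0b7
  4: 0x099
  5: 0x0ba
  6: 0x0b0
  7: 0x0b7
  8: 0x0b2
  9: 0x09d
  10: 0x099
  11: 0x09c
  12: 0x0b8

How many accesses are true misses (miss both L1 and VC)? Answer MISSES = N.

#0 0xb1→b11/s1 MISS; vc=[]
#1 0x98→b9/s1 MISS; vc=[11]
#2 0xb8→b11/s1 VC-HIT; vc=[9]
#3 0xb7→b11/s1 L1-HIT; vc=[9]
#4 0x99→b9/s1 VC-HIT; vc=[11]
#5 0xba→b11/s1 VC-HIT; vc=[9]
#6 0xb0→b11/s1 L1-HIT; vc=[9]
#7 0xb7→b11/s1 L1-HIT; vc=[9]
#8 0xb2→b11/s1 L1-HIT; vc=[9]
#9 0x9d→b9/s1 VC-HIT; vc=[11]
#10 0x99→b9/s1 L1-HIT; vc=[11]
#11 0x9c→b9/s1 L1-HIT; vc=[11]
#12 0xb8→b11/s1 VC-HIT; vc=[9]

MISSES = 2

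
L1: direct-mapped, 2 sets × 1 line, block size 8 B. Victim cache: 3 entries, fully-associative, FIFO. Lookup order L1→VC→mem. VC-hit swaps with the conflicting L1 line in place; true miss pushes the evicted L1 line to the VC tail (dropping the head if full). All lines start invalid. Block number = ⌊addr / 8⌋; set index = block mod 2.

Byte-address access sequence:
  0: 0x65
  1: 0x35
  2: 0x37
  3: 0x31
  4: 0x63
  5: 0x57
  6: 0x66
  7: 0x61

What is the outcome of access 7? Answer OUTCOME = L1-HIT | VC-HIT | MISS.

#0 0x65→b12/s0 MISS; vc=[]
#1 0x35→b6/s0 MISS; vc=[12]
#2 0x37→b6/s0 L1-HIT; vc=[12]
#3 0x31→b6/s0 L1-HIT; vc=[12]
#4 0x63→b12/s0 VC-HIT; vc=[6]
#5 0x57→b10/s0 MISS; vc=[6,12]
#6 0x66→b12/s0 VC-HIT; vc=[6,10]
#7 0x61→b12/s0 L1-HIT; vc=[6,10]

OUTCOME = L1-HIT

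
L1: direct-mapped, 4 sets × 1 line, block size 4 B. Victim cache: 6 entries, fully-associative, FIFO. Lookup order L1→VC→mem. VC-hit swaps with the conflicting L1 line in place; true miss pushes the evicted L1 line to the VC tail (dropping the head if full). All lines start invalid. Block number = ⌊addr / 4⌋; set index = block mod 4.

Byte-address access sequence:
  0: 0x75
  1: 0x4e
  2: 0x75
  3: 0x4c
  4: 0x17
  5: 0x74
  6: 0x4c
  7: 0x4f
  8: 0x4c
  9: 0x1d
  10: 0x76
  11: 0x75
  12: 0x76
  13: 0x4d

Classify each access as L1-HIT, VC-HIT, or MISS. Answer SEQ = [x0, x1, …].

0: 0x75 (blk 29, set 1) → MISS  vc=[]
1: 0x4e (blk 19, set 3) → MISS  vc=[]
2: 0x75 (blk 29, set 1) → L1-HIT  vc=[]
3: 0x4c (blk 19, set 3) → L1-HIT  vc=[]
4: 0x17 (blk 5, set 1) → MISS  vc=[29]
5: 0x74 (blk 29, set 1) → VC-HIT  vc=[5]
6: 0x4c (blk 19, set 3) → L1-HIT  vc=[5]
7: 0x4f (blk 19, set 3) → L1-HIT  vc=[5]
8: 0x4c (blk 19, set 3) → L1-HIT  vc=[5]
9: 0x1d (blk 7, set 3) → MISS  vc=[5, 19]
10: 0x76 (blk 29, set 1) → L1-HIT  vc=[5, 19]
11: 0x75 (blk 29, set 1) → L1-HIT  vc=[5, 19]
12: 0x76 (blk 29, set 1) → L1-HIT  vc=[5, 19]
13: 0x4d (blk 19, set 3) → VC-HIT  vc=[5, 7]

SEQ = [MISS, MISS, L1-HIT, L1-HIT, MISS, VC-HIT, L1-HIT, L1-HIT, L1-HIT, MISS, L1-HIT, L1-HIT, L1-HIT, VC-HIT]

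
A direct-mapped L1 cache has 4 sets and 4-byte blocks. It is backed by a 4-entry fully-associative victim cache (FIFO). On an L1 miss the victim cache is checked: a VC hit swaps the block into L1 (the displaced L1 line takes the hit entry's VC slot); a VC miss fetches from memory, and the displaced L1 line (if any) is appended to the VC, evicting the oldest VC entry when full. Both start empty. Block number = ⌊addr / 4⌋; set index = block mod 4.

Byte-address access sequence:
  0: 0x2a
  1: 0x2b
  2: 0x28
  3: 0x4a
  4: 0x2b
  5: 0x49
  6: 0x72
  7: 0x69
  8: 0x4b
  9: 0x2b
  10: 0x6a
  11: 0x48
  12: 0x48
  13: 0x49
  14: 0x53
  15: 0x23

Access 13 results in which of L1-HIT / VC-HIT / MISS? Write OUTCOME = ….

#0 0x2a→b10/s2 MISS; vc=[]
#1 0x2b→b10/s2 L1-HIT; vc=[]
#2 0x28→b10/s2 L1-HIT; vc=[]
#3 0x4a→b18/s2 MISS; vc=[10]
#4 0x2b→b10/s2 VC-HIT; vc=[18]
#5 0x49→b18/s2 VC-HIT; vc=[10]
#6 0x72→b28/s0 MISS; vc=[10]
#7 0x69→b26/s2 MISS; vc=[10,18]
#8 0x4b→b18/s2 VC-HIT; vc=[10,26]
#9 0x2b→b10/s2 VC-HIT; vc=[18,26]
#10 0x6a→b26/s2 VC-HIT; vc=[18,10]
#11 0x48→b18/s2 VC-HIT; vc=[26,10]
#12 0x48→b18/s2 L1-HIT; vc=[26,10]
#13 0x49→b18/s2 L1-HIT; vc=[26,10]
#14 0x53→b20/s0 MISS; vc=[26,10,28]
#15 0x23→b8/s0 MISS; vc=[26,10,28,20]

OUTCOME = L1-HIT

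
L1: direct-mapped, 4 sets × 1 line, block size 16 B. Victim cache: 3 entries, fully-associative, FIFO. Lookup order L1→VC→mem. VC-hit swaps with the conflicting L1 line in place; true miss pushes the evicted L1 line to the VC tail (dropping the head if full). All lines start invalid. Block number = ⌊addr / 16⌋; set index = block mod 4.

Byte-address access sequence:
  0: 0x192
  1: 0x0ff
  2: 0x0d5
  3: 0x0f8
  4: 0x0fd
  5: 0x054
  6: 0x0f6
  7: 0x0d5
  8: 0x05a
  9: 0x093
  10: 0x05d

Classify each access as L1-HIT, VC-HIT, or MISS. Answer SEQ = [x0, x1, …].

#0 0x192→b25/s1 MISS; vc=[]
#1 0xff→b15/s3 MISS; vc=[]
#2 0xd5→b13/s1 MISS; vc=[25]
#3 0xf8→b15/s3 L1-HIT; vc=[25]
#4 0xfd→b15/s3 L1-HIT; vc=[25]
#5 0x54→b5/s1 MISS; vc=[25,13]
#6 0xf6→b15/s3 L1-HIT; vc=[25,13]
#7 0xd5→b13/s1 VC-HIT; vc=[25,5]
#8 0x5a→b5/s1 VC-HIT; vc=[25,13]
#9 0x93→b9/s1 MISS; vc=[25,13,5]
#10 0x5d→b5/s1 VC-HIT; vc=[25,13,9]

SEQ = [MISS, MISS, MISS, L1-HIT, L1-HIT, MISS, L1-HIT, VC-HIT, VC-HIT, MISS, VC-HIT]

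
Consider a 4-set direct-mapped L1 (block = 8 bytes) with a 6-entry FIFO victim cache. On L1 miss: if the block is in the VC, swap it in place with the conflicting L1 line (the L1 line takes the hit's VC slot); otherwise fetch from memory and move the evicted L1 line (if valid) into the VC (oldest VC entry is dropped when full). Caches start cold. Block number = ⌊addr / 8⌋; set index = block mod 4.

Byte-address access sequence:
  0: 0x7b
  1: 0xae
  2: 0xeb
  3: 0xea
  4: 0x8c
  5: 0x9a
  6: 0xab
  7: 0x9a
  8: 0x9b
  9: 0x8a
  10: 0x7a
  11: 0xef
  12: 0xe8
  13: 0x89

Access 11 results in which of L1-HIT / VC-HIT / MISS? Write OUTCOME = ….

OUTCOME = VC-HIT

#0 0x7b→b15/s3 MISS; vc=[]
#1 0xae→b21/s1 MISS; vc=[]
#2 0xeb→b29/s1 MISS; vc=[21]
#3 0xea→b29/s1 L1-HIT; vc=[21]
#4 0x8c→b17/s1 MISS; vc=[21,29]
#5 0x9a→b19/s3 MISS; vc=[21,29,15]
#6 0xab→b21/s1 VC-HIT; vc=[17,29,15]
#7 0x9a→b19/s3 L1-HIT; vc=[17,29,15]
#8 0x9b→b19/s3 L1-HIT; vc=[17,29,15]
#9 0x8a→b17/s1 VC-HIT; vc=[21,29,15]
#10 0x7a→b15/s3 VC-HIT; vc=[21,29,19]
#11 0xef→b29/s1 VC-HIT; vc=[21,17,19]
#12 0xe8→b29/s1 L1-HIT; vc=[21,17,19]
#13 0x89→b17/s1 VC-HIT; vc=[21,29,19]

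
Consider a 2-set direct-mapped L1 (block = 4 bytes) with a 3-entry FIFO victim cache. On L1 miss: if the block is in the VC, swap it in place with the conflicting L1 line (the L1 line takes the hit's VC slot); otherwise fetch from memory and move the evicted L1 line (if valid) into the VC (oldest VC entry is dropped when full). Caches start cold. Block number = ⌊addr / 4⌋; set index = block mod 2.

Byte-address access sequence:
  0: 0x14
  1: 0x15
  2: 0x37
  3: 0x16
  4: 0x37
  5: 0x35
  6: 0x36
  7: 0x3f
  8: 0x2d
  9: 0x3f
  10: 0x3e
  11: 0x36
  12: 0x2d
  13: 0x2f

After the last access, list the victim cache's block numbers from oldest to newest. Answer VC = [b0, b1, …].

#0 0x14→b5/s1 MISS; vc=[]
#1 0x15→b5/s1 L1-HIT; vc=[]
#2 0x37→b13/s1 MISS; vc=[5]
#3 0x16→b5/s1 VC-HIT; vc=[13]
#4 0x37→b13/s1 VC-HIT; vc=[5]
#5 0x35→b13/s1 L1-HIT; vc=[5]
#6 0x36→b13/s1 L1-HIT; vc=[5]
#7 0x3f→b15/s1 MISS; vc=[5,13]
#8 0x2d→b11/s1 MISS; vc=[5,13,15]
#9 0x3f→b15/s1 VC-HIT; vc=[5,13,11]
#10 0x3e→b15/s1 L1-HIT; vc=[5,13,11]
#11 0x36→b13/s1 VC-HIT; vc=[5,15,11]
#12 0x2d→b11/s1 VC-HIT; vc=[5,15,13]
#13 0x2f→b11/s1 L1-HIT; vc=[5,15,13]

VC = [5, 15, 13]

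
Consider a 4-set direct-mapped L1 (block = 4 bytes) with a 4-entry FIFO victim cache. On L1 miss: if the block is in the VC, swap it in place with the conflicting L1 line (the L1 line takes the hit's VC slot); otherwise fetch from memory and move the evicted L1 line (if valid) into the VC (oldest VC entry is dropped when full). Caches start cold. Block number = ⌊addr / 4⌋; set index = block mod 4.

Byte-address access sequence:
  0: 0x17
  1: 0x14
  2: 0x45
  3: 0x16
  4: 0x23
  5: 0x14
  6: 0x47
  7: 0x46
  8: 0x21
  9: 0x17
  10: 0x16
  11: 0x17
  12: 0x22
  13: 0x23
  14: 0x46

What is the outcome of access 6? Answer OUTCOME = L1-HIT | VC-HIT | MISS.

OUTCOME = VC-HIT

  [0] addr=0x17 blk=5 s=1: MISS | VC []
  [1] addr=0x14 blk=5 s=1: L1-HIT | VC []
  [2] addr=0x45 blk=17 s=1: MISS | VC [5]
  [3] addr=0x16 blk=5 s=1: VC-HIT | VC [17]
  [4] addr=0x23 blk=8 s=0: MISS | VC [17]
  [5] addr=0x14 blk=5 s=1: L1-HIT | VC [17]
  [6] addr=0x47 blk=17 s=1: VC-HIT | VC [5]
  [7] addr=0x46 blk=17 s=1: L1-HIT | VC [5]
  [8] addr=0x21 blk=8 s=0: L1-HIT | VC [5]
  [9] addr=0x17 blk=5 s=1: VC-HIT | VC [17]
  [10] addr=0x16 blk=5 s=1: L1-HIT | VC [17]
  [11] addr=0x17 blk=5 s=1: L1-HIT | VC [17]
  [12] addr=0x22 blk=8 s=0: L1-HIT | VC [17]
  [13] addr=0x23 blk=8 s=0: L1-HIT | VC [17]
  [14] addr=0x46 blk=17 s=1: VC-HIT | VC [5]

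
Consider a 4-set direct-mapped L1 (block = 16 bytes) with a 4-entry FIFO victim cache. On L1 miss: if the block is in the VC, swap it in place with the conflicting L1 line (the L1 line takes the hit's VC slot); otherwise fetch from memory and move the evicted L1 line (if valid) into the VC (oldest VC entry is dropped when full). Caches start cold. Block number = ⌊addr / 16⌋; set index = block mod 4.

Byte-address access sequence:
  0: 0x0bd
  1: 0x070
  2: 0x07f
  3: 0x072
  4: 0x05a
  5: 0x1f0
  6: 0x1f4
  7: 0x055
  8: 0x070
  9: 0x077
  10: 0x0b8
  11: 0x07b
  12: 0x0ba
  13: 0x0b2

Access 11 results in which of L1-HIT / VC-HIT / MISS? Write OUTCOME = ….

OUTCOME = VC-HIT

#0 0xbd→b11/s3 MISS; vc=[]
#1 0x70→b7/s3 MISS; vc=[11]
#2 0x7f→b7/s3 L1-HIT; vc=[11]
#3 0x72→b7/s3 L1-HIT; vc=[11]
#4 0x5a→b5/s1 MISS; vc=[11]
#5 0x1f0→b31/s3 MISS; vc=[11,7]
#6 0x1f4→b31/s3 L1-HIT; vc=[11,7]
#7 0x55→b5/s1 L1-HIT; vc=[11,7]
#8 0x70→b7/s3 VC-HIT; vc=[11,31]
#9 0x77→b7/s3 L1-HIT; vc=[11,31]
#10 0xb8→b11/s3 VC-HIT; vc=[7,31]
#11 0x7b→b7/s3 VC-HIT; vc=[11,31]
#12 0xba→b11/s3 VC-HIT; vc=[7,31]
#13 0xb2→b11/s3 L1-HIT; vc=[7,31]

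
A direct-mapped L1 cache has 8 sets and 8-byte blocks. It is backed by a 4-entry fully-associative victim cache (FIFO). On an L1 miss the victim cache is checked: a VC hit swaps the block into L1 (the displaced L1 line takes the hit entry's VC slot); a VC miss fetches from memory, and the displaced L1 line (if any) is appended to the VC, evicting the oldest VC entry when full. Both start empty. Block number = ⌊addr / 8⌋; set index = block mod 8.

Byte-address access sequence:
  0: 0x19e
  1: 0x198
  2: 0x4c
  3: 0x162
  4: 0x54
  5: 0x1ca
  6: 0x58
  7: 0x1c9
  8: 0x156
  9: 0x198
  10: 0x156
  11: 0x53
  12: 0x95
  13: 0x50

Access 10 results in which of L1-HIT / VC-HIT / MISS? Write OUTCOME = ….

OUTCOME = L1-HIT

#0 0x19e→b51/s3 MISS; vc=[]
#1 0x198→b51/s3 L1-HIT; vc=[]
#2 0x4c→b9/s1 MISS; vc=[]
#3 0x162→b44/s4 MISS; vc=[]
#4 0x54→b10/s2 MISS; vc=[]
#5 0x1ca→b57/s1 MISS; vc=[9]
#6 0x58→b11/s3 MISS; vc=[9,51]
#7 0x1c9→b57/s1 L1-HIT; vc=[9,51]
#8 0x156→b42/s2 MISS; vc=[9,51,10]
#9 0x198→b51/s3 VC-HIT; vc=[9,11,10]
#10 0x156→b42/s2 L1-HIT; vc=[9,11,10]
#11 0x53→b10/s2 VC-HIT; vc=[9,11,42]
#12 0x95→b18/s2 MISS; vc=[9,11,42,10]
#13 0x50→b10/s2 VC-HIT; vc=[9,11,42,18]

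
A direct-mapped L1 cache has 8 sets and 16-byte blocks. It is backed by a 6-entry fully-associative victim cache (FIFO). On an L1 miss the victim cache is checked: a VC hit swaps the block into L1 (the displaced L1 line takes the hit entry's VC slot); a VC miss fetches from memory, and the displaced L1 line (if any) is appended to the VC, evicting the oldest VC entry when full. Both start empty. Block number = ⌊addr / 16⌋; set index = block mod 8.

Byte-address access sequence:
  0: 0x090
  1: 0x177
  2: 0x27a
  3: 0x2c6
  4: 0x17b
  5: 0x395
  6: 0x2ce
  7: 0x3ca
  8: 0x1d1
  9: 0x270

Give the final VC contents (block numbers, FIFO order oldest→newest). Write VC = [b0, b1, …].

VC = [23, 9, 44]

0: 0x90 (blk 9, set 1) → MISS  vc=[]
1: 0x177 (blk 23, set 7) → MISS  vc=[]
2: 0x27a (blk 39, set 7) → MISS  vc=[23]
3: 0x2c6 (blk 44, set 4) → MISS  vc=[23]
4: 0x17b (blk 23, set 7) → VC-HIT  vc=[39]
5: 0x395 (blk 57, set 1) → MISS  vc=[39, 9]
6: 0x2ce (blk 44, set 4) → L1-HIT  vc=[39, 9]
7: 0x3ca (blk 60, set 4) → MISS  vc=[39, 9, 44]
8: 0x1d1 (blk 29, set 5) → MISS  vc=[39, 9, 44]
9: 0x270 (blk 39, set 7) → VC-HIT  vc=[23, 9, 44]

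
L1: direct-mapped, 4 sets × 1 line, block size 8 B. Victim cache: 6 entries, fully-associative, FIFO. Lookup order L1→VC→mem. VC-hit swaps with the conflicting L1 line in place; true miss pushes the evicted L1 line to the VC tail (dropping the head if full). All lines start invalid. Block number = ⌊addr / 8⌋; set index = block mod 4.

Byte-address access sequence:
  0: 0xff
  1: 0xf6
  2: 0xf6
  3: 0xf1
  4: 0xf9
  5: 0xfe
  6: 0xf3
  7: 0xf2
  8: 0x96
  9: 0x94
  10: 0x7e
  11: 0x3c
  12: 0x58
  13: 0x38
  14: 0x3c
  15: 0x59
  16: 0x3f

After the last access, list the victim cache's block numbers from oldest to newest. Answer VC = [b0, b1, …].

VC = [30, 31, 15, 11]

#0 0xff→b31/s3 MISS; vc=[]
#1 0xf6→b30/s2 MISS; vc=[]
#2 0xf6→b30/s2 L1-HIT; vc=[]
#3 0xf1→b30/s2 L1-HIT; vc=[]
#4 0xf9→b31/s3 L1-HIT; vc=[]
#5 0xfe→b31/s3 L1-HIT; vc=[]
#6 0xf3→b30/s2 L1-HIT; vc=[]
#7 0xf2→b30/s2 L1-HIT; vc=[]
#8 0x96→b18/s2 MISS; vc=[30]
#9 0x94→b18/s2 L1-HIT; vc=[30]
#10 0x7e→b15/s3 MISS; vc=[30,31]
#11 0x3c→b7/s3 MISS; vc=[30,31,15]
#12 0x58→b11/s3 MISS; vc=[30,31,15,7]
#13 0x38→b7/s3 VC-HIT; vc=[30,31,15,11]
#14 0x3c→b7/s3 L1-HIT; vc=[30,31,15,11]
#15 0x59→b11/s3 VC-HIT; vc=[30,31,15,7]
#16 0x3f→b7/s3 VC-HIT; vc=[30,31,15,11]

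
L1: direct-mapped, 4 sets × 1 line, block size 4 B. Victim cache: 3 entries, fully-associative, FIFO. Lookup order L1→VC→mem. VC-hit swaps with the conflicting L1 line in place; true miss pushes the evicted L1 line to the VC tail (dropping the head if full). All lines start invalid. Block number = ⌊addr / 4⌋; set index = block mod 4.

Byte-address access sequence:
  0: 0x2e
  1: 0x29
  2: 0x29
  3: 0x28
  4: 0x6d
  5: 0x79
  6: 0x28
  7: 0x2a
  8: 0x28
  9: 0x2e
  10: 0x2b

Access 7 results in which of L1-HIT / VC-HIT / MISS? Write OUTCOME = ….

OUTCOME = L1-HIT

#0 0x2e→b11/s3 MISS; vc=[]
#1 0x29→b10/s2 MISS; vc=[]
#2 0x29→b10/s2 L1-HIT; vc=[]
#3 0x28→b10/s2 L1-HIT; vc=[]
#4 0x6d→b27/s3 MISS; vc=[11]
#5 0x79→b30/s2 MISS; vc=[11,10]
#6 0x28→b10/s2 VC-HIT; vc=[11,30]
#7 0x2a→b10/s2 L1-HIT; vc=[11,30]
#8 0x28→b10/s2 L1-HIT; vc=[11,30]
#9 0x2e→b11/s3 VC-HIT; vc=[27,30]
#10 0x2b→b10/s2 L1-HIT; vc=[27,30]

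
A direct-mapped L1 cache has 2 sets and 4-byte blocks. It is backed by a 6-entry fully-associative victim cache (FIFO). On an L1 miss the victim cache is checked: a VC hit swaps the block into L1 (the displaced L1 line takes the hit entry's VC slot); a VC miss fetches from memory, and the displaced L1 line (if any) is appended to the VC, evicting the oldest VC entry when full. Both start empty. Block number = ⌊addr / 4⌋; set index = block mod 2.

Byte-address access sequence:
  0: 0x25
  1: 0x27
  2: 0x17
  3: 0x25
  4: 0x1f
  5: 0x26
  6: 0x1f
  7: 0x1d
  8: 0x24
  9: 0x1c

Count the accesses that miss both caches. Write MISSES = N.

  [0] addr=0x25 blk=9 s=1: MISS | VC []
  [1] addr=0x27 blk=9 s=1: L1-HIT | VC []
  [2] addr=0x17 blk=5 s=1: MISS | VC [9]
  [3] addr=0x25 blk=9 s=1: VC-HIT | VC [5]
  [4] addr=0x1f blk=7 s=1: MISS | VC [5, 9]
  [5] addr=0x26 blk=9 s=1: VC-HIT | VC [5, 7]
  [6] addr=0x1f blk=7 s=1: VC-HIT | VC [5, 9]
  [7] addr=0x1d blk=7 s=1: L1-HIT | VC [5, 9]
  [8] addr=0x24 blk=9 s=1: VC-HIT | VC [5, 7]
  [9] addr=0x1c blk=7 s=1: VC-HIT | VC [5, 9]

MISSES = 3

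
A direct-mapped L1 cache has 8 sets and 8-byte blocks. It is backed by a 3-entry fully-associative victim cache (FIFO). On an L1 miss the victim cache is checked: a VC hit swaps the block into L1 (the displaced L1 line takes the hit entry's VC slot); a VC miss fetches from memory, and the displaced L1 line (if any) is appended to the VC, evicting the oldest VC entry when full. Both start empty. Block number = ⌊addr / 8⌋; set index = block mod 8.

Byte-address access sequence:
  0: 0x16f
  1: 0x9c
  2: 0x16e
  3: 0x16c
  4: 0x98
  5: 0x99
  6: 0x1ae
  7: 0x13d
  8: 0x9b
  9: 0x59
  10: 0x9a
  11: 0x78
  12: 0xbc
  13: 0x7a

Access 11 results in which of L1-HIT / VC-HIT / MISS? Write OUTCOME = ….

0: 0x16f (blk 45, set 5) → MISS  vc=[]
1: 0x9c (blk 19, set 3) → MISS  vc=[]
2: 0x16e (blk 45, set 5) → L1-HIT  vc=[]
3: 0x16c (blk 45, set 5) → L1-HIT  vc=[]
4: 0x98 (blk 19, set 3) → L1-HIT  vc=[]
5: 0x99 (blk 19, set 3) → L1-HIT  vc=[]
6: 0x1ae (blk 53, set 5) → MISS  vc=[45]
7: 0x13d (blk 39, set 7) → MISS  vc=[45]
8: 0x9b (blk 19, set 3) → L1-HIT  vc=[45]
9: 0x59 (blk 11, set 3) → MISS  vc=[45, 19]
10: 0x9a (blk 19, set 3) → VC-HIT  vc=[45, 11]
11: 0x78 (blk 15, set 7) → MISS  vc=[45, 11, 39]
12: 0xbc (blk 23, set 7) → MISS  vc=[11, 39, 15]
13: 0x7a (blk 15, set 7) → VC-HIT  vc=[11, 39, 23]

OUTCOME = MISS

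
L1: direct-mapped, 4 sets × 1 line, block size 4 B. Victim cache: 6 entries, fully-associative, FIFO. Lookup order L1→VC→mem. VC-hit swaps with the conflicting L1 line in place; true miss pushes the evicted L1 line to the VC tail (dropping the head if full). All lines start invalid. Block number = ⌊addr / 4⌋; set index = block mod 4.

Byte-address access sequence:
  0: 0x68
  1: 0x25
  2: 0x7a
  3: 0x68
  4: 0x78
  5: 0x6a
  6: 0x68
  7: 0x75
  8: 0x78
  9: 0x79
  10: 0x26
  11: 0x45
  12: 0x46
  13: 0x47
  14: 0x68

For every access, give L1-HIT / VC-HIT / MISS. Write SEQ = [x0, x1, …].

SEQ = [MISS, MISS, MISS, VC-HIT, VC-HIT, VC-HIT, L1-HIT, MISS, VC-HIT, L1-HIT, VC-HIT, MISS, L1-HIT, L1-HIT, VC-HIT]

0: 0x68 (blk 26, set 2) → MISS  vc=[]
1: 0x25 (blk 9, set 1) → MISS  vc=[]
2: 0x7a (blk 30, set 2) → MISS  vc=[26]
3: 0x68 (blk 26, set 2) → VC-HIT  vc=[30]
4: 0x78 (blk 30, set 2) → VC-HIT  vc=[26]
5: 0x6a (blk 26, set 2) → VC-HIT  vc=[30]
6: 0x68 (blk 26, set 2) → L1-HIT  vc=[30]
7: 0x75 (blk 29, set 1) → MISS  vc=[30, 9]
8: 0x78 (blk 30, set 2) → VC-HIT  vc=[26, 9]
9: 0x79 (blk 30, set 2) → L1-HIT  vc=[26, 9]
10: 0x26 (blk 9, set 1) → VC-HIT  vc=[26, 29]
11: 0x45 (blk 17, set 1) → MISS  vc=[26, 29, 9]
12: 0x46 (blk 17, set 1) → L1-HIT  vc=[26, 29, 9]
13: 0x47 (blk 17, set 1) → L1-HIT  vc=[26, 29, 9]
14: 0x68 (blk 26, set 2) → VC-HIT  vc=[30, 29, 9]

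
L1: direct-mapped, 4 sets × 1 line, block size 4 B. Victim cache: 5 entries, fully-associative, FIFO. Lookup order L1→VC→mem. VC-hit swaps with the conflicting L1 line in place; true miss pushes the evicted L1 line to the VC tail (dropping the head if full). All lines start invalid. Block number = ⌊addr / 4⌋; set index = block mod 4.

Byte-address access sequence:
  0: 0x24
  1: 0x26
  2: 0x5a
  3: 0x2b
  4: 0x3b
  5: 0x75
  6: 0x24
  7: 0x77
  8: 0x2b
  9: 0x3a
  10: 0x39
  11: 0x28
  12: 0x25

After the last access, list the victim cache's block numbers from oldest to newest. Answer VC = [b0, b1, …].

VC = [22, 14, 29]

#0 0x24→b9/s1 MISS; vc=[]
#1 0x26→b9/s1 L1-HIT; vc=[]
#2 0x5a→b22/s2 MISS; vc=[]
#3 0x2b→b10/s2 MISS; vc=[22]
#4 0x3b→b14/s2 MISS; vc=[22,10]
#5 0x75→b29/s1 MISS; vc=[22,10,9]
#6 0x24→b9/s1 VC-HIT; vc=[22,10,29]
#7 0x77→b29/s1 VC-HIT; vc=[22,10,9]
#8 0x2b→b10/s2 VC-HIT; vc=[22,14,9]
#9 0x3a→b14/s2 VC-HIT; vc=[22,10,9]
#10 0x39→b14/s2 L1-HIT; vc=[22,10,9]
#11 0x28→b10/s2 VC-HIT; vc=[22,14,9]
#12 0x25→b9/s1 VC-HIT; vc=[22,14,29]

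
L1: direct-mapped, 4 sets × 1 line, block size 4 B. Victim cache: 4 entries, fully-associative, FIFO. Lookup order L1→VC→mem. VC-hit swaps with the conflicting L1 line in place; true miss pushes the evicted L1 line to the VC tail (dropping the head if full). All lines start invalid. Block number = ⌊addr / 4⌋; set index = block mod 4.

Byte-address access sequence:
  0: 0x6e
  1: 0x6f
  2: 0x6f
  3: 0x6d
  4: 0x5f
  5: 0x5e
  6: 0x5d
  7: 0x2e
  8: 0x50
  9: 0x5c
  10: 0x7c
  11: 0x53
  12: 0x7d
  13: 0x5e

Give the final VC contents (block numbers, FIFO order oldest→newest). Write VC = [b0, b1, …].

#0 0x6e→b27/s3 MISS; vc=[]
#1 0x6f→b27/s3 L1-HIT; vc=[]
#2 0x6f→b27/s3 L1-HIT; vc=[]
#3 0x6d→b27/s3 L1-HIT; vc=[]
#4 0x5f→b23/s3 MISS; vc=[27]
#5 0x5e→b23/s3 L1-HIT; vc=[27]
#6 0x5d→b23/s3 L1-HIT; vc=[27]
#7 0x2e→b11/s3 MISS; vc=[27,23]
#8 0x50→b20/s0 MISS; vc=[27,23]
#9 0x5c→b23/s3 VC-HIT; vc=[27,11]
#10 0x7c→b31/s3 MISS; vc=[27,11,23]
#11 0x53→b20/s0 L1-HIT; vc=[27,11,23]
#12 0x7d→b31/s3 L1-HIT; vc=[27,11,23]
#13 0x5e→b23/s3 VC-HIT; vc=[27,11,31]

VC = [27, 11, 31]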